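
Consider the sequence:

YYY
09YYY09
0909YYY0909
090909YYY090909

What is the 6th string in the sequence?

0909090909YYY0909090909

Every step adds 09 to the front and 09 to the end of the previous string.
From 090909YYY090909, 2 further steps: 090909YYY090909 → 09090909YYY09090909 → (answer).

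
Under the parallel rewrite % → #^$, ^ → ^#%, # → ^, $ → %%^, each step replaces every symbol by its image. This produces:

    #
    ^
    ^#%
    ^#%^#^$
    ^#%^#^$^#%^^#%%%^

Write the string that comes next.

^#%^#^$^#%^^#%%%^^#%^#^$^#%^#%^#^$#^$#^$^#%

Replace each of the 17 characters of ^#%^#^$^#%^^#%%%^ in place — ^#% ^ #^$ ^#% ^ ^#% %%^ ^#% ^ #^$ ^#% ^#% ^ #^$ #^$ #^$ ^#% — and concatenate.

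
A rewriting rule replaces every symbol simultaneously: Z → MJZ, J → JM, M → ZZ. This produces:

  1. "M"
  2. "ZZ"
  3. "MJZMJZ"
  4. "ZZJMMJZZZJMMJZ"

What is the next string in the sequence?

Rewriting the 14 symbols of ZZJMMJZZZJMMJZ one by one yields MJZ MJZ JM ZZ ZZ JM MJZ MJZ MJZ JM ZZ ZZ JM MJZ; concatenated:

MJZMJZJMZZZZJMMJZMJZMJZJMZZZZJMMJZ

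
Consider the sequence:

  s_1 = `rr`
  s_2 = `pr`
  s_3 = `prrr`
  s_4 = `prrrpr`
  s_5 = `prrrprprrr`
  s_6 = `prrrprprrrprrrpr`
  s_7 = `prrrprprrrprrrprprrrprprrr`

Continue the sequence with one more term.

Each term (from the third on) is the previous term followed by the one before it: term 3 = pr·rr = prrr.
So term 8 is prrrprprrrprrrprprrrprprrr·prrrprprrrprrrpr.

prrrprprrrprrrprprrrprprrrprrrprprrrprrrpr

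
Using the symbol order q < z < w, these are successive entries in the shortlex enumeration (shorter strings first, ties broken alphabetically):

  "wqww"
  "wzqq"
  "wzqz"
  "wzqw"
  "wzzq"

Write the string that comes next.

wzzz

Treat wzzq as a base-3 numeral over the given alphabet and add one, carrying through any trailing w's.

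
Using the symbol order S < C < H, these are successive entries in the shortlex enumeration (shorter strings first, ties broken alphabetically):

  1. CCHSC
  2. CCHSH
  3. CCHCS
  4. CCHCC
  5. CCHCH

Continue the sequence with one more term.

Find the rightmost character of CCHCH below H, bump it to the next letter, and reset everything to its right to S.

CCHHS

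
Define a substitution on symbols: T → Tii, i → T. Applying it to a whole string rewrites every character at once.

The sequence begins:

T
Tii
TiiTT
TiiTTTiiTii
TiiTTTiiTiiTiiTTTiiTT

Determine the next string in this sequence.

Applying the rule to each of the 21 symbols of TiiTTTiiTiiTiiTTTiiTT gives the pieces Tii T T Tii Tii Tii T T Tii T T Tii T T Tii Tii Tii T T Tii Tii, which concatenate to the answer.

TiiTTTiiTiiTiiTTTiiTTTiiTTTiiTiiTiiTTTiiTii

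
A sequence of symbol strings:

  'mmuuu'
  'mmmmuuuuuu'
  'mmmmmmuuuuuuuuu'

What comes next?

mmmmmmmmuuuuuuuuuuuu

Reading off run lengths: m runs 2, 4, 6; u runs 3, 6, 9 — each is linear in n (n = 1, 2, …).
Setting n = 4 gives 8, 12 characters in each block.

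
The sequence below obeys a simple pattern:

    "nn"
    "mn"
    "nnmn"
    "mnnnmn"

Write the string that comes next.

From term 3 onward, concatenate the second-to-last term with the last: nn·mn = nnmn, mn·nnmn = mnnnmn, …
The next term joins nnmn and mnnnmn.

nnmnmnnnmn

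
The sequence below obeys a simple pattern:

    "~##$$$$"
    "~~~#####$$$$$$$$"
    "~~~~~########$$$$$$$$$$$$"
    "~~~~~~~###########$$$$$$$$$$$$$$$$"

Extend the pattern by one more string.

Reading off run lengths: ~ runs 1, 3, 5, 7; # runs 2, 5, 8, 11; $ runs 4, 8, 12, 16 — each is linear in n (n = 1, 2, …).
Setting n = 5 gives 9, 14, 20 characters in each block.

~~~~~~~~~##############$$$$$$$$$$$$$$$$$$$$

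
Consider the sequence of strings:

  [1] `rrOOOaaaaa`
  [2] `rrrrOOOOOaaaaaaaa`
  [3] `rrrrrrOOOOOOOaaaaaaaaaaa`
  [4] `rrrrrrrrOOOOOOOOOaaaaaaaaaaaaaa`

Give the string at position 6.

Reading off run lengths: r runs 2, 4, 6, 8; O runs 3, 5, 7, 9; a runs 5, 8, 11, 14 — each is linear in n (n = 1, 2, …).
At n = 6 the blocks have lengths 12, 13, 20.

rrrrrrrrrrrrOOOOOOOOOOOOOaaaaaaaaaaaaaaaaaaaa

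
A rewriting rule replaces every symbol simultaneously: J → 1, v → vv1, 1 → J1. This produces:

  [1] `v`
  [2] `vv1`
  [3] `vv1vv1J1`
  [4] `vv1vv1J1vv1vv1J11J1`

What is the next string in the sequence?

Rewriting the 19 symbols of vv1vv1J1vv1vv1J11J1 one by one yields vv1 vv1 J1 vv1 vv1 J1 1 J1 vv1 vv1 J1 vv1 vv1 J1 1 J1 J1 1 J1; concatenated:

vv1vv1J1vv1vv1J11J1vv1vv1J1vv1vv1J11J1J11J1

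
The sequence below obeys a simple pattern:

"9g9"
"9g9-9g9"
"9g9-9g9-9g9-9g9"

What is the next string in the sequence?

9g9-9g9-9g9-9g9-9g9-9g9-9g9-9g9

s(k+1) = s(k)·-·s(k) — each term doubles the last with '-' between the halves.
One more doubling of 9g9-9g9-9g9-9g9 gives the answer.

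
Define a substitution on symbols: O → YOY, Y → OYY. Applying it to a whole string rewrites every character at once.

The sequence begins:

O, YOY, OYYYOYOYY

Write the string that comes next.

YOYOYYOYYOYYYOYOYYYOYOYYOYY

Rewriting each symbol of OYYYOYOYY: O→YOY, Y→OYY, Y→OYY, Y→OYY, O→YOY, Y→OYY, O→YOY, Y→OYY, Y→OYY, which concatenates to YOY OYY OYY OYY YOY OYY YOY OYY OYY.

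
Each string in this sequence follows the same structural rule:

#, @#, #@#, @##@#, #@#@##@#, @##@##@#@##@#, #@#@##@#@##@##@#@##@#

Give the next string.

@##@##@#@##@##@#@##@#@##@##@#@##@#

From term 3 onward, concatenate the second-to-last term with the last: #·@# = #@#, @#·#@# = @##@#, …
So term 8 is @##@##@#@##@#·#@#@##@#@##@##@#@##@#.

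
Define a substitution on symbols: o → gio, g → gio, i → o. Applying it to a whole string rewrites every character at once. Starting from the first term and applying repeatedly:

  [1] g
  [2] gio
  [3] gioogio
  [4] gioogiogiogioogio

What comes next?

φ(gioogiogiogioogio) expands symbol-by-symbol to gio o gio gio gio o gio gio o gio gio o gio gio gio o gio; joining the 17 pieces gives the next term.

gioogiogiogioogiogioogiogioogiogiogioogio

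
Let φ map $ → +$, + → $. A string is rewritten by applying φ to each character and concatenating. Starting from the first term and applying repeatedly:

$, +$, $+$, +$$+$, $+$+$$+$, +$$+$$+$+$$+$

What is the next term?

Replace each of the 13 characters of +$$+$$+$+$$+$ in place — $ +$ +$ $ +$ +$ $ +$ $ +$ +$ $ +$ — and concatenate.

$+$+$$+$+$$+$$+$+$$+$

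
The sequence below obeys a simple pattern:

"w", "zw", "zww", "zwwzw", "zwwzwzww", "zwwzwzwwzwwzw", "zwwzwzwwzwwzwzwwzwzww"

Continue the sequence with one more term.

From term 3 onward, concatenate the last term with the second-to-last: zw·w = zww, zww·zw = zwwzw, …
So term 8 is zwwzwzwwzwwzwzwwzwzww·zwwzwzwwzwwzw.

zwwzwzwwzwwzwzwwzwzwwzwwzwzwwzwwzw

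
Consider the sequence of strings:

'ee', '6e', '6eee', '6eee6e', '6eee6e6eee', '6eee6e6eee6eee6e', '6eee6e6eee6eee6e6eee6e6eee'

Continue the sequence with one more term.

6eee6e6eee6eee6e6eee6e6eee6eee6e6eee6eee6e

Each term (from the third on) is the previous term followed by the one before it: term 3 = 6e·ee = 6eee.
The next term joins 6eee6e6eee6eee6e6eee6e6eee and 6eee6e6eee6eee6e.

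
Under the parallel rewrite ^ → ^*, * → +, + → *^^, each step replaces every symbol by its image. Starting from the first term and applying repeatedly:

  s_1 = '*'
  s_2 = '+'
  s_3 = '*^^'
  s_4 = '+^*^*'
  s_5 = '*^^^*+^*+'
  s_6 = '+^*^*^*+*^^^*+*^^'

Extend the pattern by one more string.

Rewriting the 17 symbols of +^*^*^*+*^^^*+*^^ one by one yields *^^ ^* + ^* + ^* + *^^ + ^* ^* ^* + *^^ + ^* ^*; concatenated:

*^^^*+^*+^*+*^^+^*^*^*+*^^+^*^*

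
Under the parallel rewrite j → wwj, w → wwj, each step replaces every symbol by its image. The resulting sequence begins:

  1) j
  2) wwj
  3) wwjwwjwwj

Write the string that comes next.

wwjwwjwwjwwjwwjwwjwwjwwjwwj

Rewriting each symbol of wwjwwjwwj: w→wwj, w→wwj, j→wwj, w→wwj, w→wwj, j→wwj, w→wwj, w→wwj, j→wwj, which concatenates to wwj wwj wwj wwj wwj wwj wwj wwj wwj.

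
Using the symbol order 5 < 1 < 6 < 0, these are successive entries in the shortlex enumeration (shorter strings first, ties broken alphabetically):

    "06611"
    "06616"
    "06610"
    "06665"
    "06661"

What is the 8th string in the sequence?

Continuing the enumeration 3 steps past 06661: 06661 → 06666 → 06660 → (answer).

06605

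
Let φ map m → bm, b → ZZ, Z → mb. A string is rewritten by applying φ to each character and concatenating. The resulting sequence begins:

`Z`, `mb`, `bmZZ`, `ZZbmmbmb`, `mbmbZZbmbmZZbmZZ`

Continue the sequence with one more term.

Rewriting the 16 symbols of mbmbZZbmbmZZbmZZ one by one yields bm ZZ bm ZZ mb mb ZZ bm ZZ bm mb mb ZZ bm mb mb; concatenated:

bmZZbmZZmbmbZZbmZZbmmbmbZZbmmbmb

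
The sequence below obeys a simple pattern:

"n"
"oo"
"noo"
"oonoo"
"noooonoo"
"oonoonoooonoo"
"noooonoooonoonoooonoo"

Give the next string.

From term 3 onward, concatenate the second-to-last term with the last: n·oo = noo, oo·noo = oonoo, …
So term 8 is oonoonoooonoo·noooonoooonoonoooonoo.

oonoonoooonoonoooonoooonoonoooonoo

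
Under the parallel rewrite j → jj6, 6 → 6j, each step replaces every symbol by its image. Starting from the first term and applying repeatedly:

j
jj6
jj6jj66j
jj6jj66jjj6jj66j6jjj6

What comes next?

Replace each of the 21 characters of jj6jj66jjj6jj66j6jjj6 in place — jj6 jj6 6j jj6 jj6 6j 6j jj6 jj6 jj6 6j jj6 jj6 6j 6j jj6 6j jj6 jj6 jj6 6j — and concatenate.

jj6jj66jjj6jj66j6jjj6jj6jj66jjj6jj66j6jjj66jjj6jj6jj66j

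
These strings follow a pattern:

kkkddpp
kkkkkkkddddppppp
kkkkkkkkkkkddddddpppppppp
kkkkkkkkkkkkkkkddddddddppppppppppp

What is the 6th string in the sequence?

Term n consists of 4n-1 k's, followed by 2n d's, followed by 3n-1 p's (n = 1, 2, …).
At n = 6 the blocks have lengths 23, 12, 17.

kkkkkkkkkkkkkkkkkkkkkkkddddddddddddppppppppppppppppp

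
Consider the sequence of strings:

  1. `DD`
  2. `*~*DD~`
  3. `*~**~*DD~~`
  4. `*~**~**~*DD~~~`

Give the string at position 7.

*~**~**~**~**~**~*DD~~~~~~

Each term wraps the previous one in *~* on the left and ~ on the right.
From *~**~**~*DD~~~, 3 further steps: *~**~**~*DD~~~ → *~**~**~**~*DD~~~~ → *~**~**~**~**~*DD~~~~~ → (answer).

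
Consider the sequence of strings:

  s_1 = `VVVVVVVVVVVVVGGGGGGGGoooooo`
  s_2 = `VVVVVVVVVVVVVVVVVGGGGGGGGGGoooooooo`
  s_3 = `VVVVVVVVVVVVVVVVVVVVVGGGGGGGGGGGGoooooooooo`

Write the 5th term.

The n-th term is 4n+1 V's then 2n+2 G's then 2n o's, where the shown terms are n = 3, 4, 5.
Setting n = 7 gives 29, 16, 14 characters in each block.

VVVVVVVVVVVVVVVVVVVVVVVVVVVVVGGGGGGGGGGGGGGGGoooooooooooooo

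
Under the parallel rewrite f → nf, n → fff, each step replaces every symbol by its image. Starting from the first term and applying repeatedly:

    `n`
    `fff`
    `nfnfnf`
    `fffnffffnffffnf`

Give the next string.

Rewriting the 15 symbols of fffnffffnffffnf one by one yields nf nf nf fff nf nf nf nf fff nf nf nf nf fff nf; concatenated:

nfnfnffffnfnfnfnffffnfnfnfnffffnf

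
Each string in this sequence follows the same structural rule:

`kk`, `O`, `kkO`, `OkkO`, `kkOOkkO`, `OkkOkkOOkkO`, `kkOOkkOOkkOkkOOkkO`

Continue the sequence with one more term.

From term 3 onward, concatenate the second-to-last term with the last: kk·O = kkO, O·kkO = OkkO, …
So term 8 is OkkOkkOOkkO·kkOOkkOOkkOkkOOkkO.

OkkOkkOOkkOkkOOkkOOkkOkkOOkkO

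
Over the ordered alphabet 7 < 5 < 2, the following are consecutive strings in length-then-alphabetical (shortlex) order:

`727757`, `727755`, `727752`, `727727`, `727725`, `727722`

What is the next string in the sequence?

727577

Find the rightmost character of 727722 below 2, bump it to the next letter, and reset everything to its right to 7.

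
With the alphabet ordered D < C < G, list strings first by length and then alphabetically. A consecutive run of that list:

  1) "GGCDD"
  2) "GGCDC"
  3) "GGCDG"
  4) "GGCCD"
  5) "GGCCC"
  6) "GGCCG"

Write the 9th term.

Advancing 3 positions from GGCCG through GGCCG → GGCGD → GGCGC reaches term 9.

GGCGG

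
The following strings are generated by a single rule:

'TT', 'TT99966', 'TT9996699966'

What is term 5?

TT99966999669996699966

Each term is the previous one with 99966 appended.
From TT9996699966, 2 further steps: TT9996699966 → TT999669996699966 → (answer).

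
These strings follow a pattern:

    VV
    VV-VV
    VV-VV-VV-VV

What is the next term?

Every step duplicates the string with '-' between the halves.
Doubling VV-VV-VV-VV with '-' between the halves:

VV-VV-VV-VV-VV-VV-VV-VV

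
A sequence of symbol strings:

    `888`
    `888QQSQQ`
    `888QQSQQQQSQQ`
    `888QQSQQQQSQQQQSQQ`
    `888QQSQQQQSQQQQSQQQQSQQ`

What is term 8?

888QQSQQQQSQQQQSQQQQSQQQQSQQQQSQQQQSQQ

Each term is the previous one with QQSQQ appended.
From 888QQSQQQQSQQQQSQQQQSQQ, 3 further steps: 888QQSQQQQSQQQQSQQQQSQQ → 888QQSQQQQSQQQQSQQQQSQQQQSQQ → 888QQSQQQQSQQQQSQQQQSQQQQSQQQQSQQ → (answer).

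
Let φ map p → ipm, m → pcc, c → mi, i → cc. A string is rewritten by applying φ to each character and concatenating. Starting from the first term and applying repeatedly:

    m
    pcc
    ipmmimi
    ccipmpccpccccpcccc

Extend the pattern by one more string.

Replace each of the 18 characters of ccipmpccpccccpcccc in place — mi mi cc ipm pcc ipm mi mi ipm mi mi mi mi ipm mi mi mi mi — and concatenate.

mimiccipmpccipmmimiipmmimimimiipmmimimimi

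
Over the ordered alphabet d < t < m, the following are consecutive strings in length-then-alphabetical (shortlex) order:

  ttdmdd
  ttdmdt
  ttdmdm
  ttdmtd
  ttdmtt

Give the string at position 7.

Stepping forward 2 times from ttdmtt: ttdmtt → ttdmtm, then the target.

ttdmmd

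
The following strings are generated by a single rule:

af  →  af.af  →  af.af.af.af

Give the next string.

Each string is two copies of the previous one joined by '.'.
So the next term is two copies of af.af.af.af with '.' between the halves.

af.af.af.af.af.af.af.af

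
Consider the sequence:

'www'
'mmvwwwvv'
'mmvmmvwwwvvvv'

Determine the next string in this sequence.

mmvmmvmmvwwwvvvvvv

s(k+1) = mmv·s(k)·vv, so each term gains mmv as a prefix and vv as a suffix.
One more step from mmvmmvwwwvvvv gives the answer.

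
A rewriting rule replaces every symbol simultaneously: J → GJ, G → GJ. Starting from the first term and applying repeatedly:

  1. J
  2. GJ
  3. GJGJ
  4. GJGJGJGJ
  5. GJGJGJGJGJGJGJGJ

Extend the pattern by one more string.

Rewriting the 16 symbols of GJGJGJGJGJGJGJGJ one by one yields GJ GJ GJ GJ GJ GJ GJ GJ GJ GJ GJ GJ GJ GJ GJ GJ; concatenated:

GJGJGJGJGJGJGJGJGJGJGJGJGJGJGJGJ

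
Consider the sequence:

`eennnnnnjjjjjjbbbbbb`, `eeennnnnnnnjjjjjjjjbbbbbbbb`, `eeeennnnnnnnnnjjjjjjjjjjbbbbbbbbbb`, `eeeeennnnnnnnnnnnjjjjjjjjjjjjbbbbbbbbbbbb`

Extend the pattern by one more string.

Each string has the form e^{n-1} n^{2n} j^{2n} b^{2n}, where the shown terms are n = 3, 4, 5, 6.
Setting n = 7 gives 6, 14, 14, 14 characters in each block.

eeeeeennnnnnnnnnnnnnjjjjjjjjjjjjjjbbbbbbbbbbbbbb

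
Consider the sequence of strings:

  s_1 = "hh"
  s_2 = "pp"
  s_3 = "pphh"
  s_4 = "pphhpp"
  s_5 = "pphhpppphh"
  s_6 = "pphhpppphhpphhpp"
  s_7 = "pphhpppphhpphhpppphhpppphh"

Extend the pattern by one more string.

pphhpppphhpphhpppphhpppphhpphhpppphhpphhpp

This is a Fibonacci-style word recurrence s(k) = s(k−1)·s(k−2): e.g. pp·hh = pphh.
So term 8 is pphhpppphhpphhpppphhpppphh·pphhpppphhpphhpp.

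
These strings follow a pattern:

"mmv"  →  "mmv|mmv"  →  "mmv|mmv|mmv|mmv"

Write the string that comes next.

Each string is two copies of the previous one joined by '|'.
Doubling mmv|mmv|mmv|mmv with '|' between the halves:

mmv|mmv|mmv|mmv|mmv|mmv|mmv|mmv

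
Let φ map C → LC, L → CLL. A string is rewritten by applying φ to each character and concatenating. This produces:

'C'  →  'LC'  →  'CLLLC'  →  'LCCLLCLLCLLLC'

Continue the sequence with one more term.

CLLLCLCCLLCLLLCCLLCLLLCCLLCLLCLLLC

Replace each of the 13 characters of LCCLLCLLCLLLC in place — CLL LC LC CLL CLL LC CLL CLL LC CLL CLL CLL LC — and concatenate.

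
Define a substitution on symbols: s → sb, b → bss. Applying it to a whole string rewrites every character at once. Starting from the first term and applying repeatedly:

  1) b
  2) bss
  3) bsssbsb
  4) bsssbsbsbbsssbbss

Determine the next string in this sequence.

bsssbsbsbbsssbbsssbbssbsssbsbsbbssbsssbsb

Applying the rule to each of the 17 symbols of bsssbsbsbbsssbbss gives the pieces bss sb sb sb bss sb bss sb bss bss sb sb sb bss bss sb sb, which concatenate to the answer.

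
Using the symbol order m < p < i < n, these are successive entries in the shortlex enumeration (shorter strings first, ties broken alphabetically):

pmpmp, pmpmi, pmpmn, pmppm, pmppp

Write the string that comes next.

pmppi

The successor of pmppp increments the rightmost position that isn't already n and resets every position after it to m.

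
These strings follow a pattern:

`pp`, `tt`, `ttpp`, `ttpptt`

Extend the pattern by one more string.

This is a Fibonacci-style word recurrence s(k) = s(k−1)·s(k−2): e.g. tt·pp = ttpp.
So term 5 is ttpptt·ttpp.

ttppttttpp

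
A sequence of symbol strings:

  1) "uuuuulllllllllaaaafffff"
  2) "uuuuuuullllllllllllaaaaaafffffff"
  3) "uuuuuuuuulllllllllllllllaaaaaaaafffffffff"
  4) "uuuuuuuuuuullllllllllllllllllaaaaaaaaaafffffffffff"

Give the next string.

uuuuuuuuuuuuulllllllllllllllllllllaaaaaaaaaaaafffffffffffff

Reading off run lengths: u runs 5, 7, 9, 11; l runs 9, 12, 15, 18; a runs 4, 6, 8, 10; f runs 5, 7, 9, 11 — each is linear in n, where the shown terms are n = 3, 4, 5, 6.
Setting n = 7 gives 13, 21, 12, 13 characters in each block.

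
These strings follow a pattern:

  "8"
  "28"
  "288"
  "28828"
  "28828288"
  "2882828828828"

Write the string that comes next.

288282882882828828288

Each term (from the third on) is the previous term followed by the one before it: term 3 = 28·8 = 288.
The next term joins 2882828828828 and 28828288.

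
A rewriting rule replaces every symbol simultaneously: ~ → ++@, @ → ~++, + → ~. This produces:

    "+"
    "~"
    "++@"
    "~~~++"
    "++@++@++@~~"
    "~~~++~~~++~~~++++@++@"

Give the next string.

Applying the rule to each of the 21 symbols of ~~~++~~~++~~~++++@++@ gives the pieces ++@ ++@ ++@ ~ ~ ++@ ++@ ++@ ~ ~ ++@ ++@ ++@ ~ ~ ~ ~ ~++ ~ ~ ~++, which concatenate to the answer.

++@++@++@~~++@++@++@~~++@++@++@~~~~~++~~~++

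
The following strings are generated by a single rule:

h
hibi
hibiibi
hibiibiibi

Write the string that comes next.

Every step adds ibi to the end: s(k+1) = s(k)·ibi.
Applying this once more to hibiibiibi:

hibiibiibiibi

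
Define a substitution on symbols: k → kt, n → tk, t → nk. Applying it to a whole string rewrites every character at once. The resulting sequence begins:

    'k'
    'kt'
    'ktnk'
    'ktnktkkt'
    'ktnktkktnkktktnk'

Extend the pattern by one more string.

φ(ktnktkktnkktktnk) expands symbol-by-symbol to kt nk tk kt nk kt kt nk tk kt kt nk kt nk tk kt; joining the 16 pieces gives the next term.

ktnktkktnkktktnktkktktnkktnktkkt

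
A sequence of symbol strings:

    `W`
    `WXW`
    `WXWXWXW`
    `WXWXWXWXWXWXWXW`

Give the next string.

WXWXWXWXWXWXWXWXWXWXWXWXWXWXWXW

Each string is two copies of the previous one joined by 'X'.
One more doubling of WXWXWXWXWXWXWXW gives the answer.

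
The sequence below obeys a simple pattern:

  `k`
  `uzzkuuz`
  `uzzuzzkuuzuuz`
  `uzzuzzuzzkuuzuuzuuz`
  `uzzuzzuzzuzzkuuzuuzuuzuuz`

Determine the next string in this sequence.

Every step adds uzz to the front and uuz to the end of the previous string.
So the next term is uzz·uzzuzzuzzuzzkuuzuuzuuzuuz·uuz.

uzzuzzuzzuzzuzzkuuzuuzuuzuuzuuz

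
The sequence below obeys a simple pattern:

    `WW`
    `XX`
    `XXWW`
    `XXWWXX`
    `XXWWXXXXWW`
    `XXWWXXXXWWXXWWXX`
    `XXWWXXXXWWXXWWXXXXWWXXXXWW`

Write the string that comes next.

XXWWXXXXWWXXWWXXXXWWXXXXWWXXWWXXXXWWXXWWXX

Each term (from the third on) is the previous term followed by the one before it: term 3 = XX·WW = XXWW.
Continuing: XXWWXXXXWWXXWWXXXXWWXXXXWW · XXWWXXXXWWXXWWXX gives term 8.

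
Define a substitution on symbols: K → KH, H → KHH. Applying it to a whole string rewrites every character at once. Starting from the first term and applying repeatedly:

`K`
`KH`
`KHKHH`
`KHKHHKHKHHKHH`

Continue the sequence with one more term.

Rewriting the 13 symbols of KHKHHKHKHHKHH one by one yields KH KHH KH KHH KHH KH KHH KH KHH KHH KH KHH KHH; concatenated:

KHKHHKHKHHKHHKHKHHKHKHHKHHKHKHHKHH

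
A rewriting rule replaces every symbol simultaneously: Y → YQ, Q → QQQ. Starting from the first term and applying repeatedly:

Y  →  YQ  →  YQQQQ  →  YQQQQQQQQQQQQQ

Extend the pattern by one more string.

YQQQQQQQQQQQQQQQQQQQQQQQQQQQQQQQQQQQQQQQQ

Replace each of the 14 characters of YQQQQQQQQQQQQQ in place — YQ QQQ QQQ QQQ QQQ QQQ QQQ QQQ QQQ QQQ QQQ QQQ QQQ QQQ — and concatenate.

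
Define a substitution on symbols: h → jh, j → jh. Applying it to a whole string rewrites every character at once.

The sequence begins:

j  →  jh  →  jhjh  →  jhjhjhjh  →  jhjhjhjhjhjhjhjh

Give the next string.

Replace each of the 16 characters of jhjhjhjhjhjhjhjh in place — jh jh jh jh jh jh jh jh jh jh jh jh jh jh jh jh — and concatenate.

jhjhjhjhjhjhjhjhjhjhjhjhjhjhjhjh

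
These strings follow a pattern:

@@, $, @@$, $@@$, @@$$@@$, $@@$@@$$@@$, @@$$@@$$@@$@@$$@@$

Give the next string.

$@@$@@$$@@$@@$$@@$$@@$@@$$@@$

Each term (from the third on) is the two preceding terms concatenated in order: term 3 = @@·$ = @@$.
So term 8 is $@@$@@$$@@$·@@$$@@$$@@$@@$$@@$.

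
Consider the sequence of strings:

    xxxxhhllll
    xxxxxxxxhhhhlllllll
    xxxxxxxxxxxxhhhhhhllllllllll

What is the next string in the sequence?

Term n consists of 4n x's, followed by 2n h's, followed by 3n+1 l's (n = 1, 2, …).
For the next term, n = 4, so the run lengths are 16, 8, 13.

xxxxxxxxxxxxxxxxhhhhhhhhlllllllllllll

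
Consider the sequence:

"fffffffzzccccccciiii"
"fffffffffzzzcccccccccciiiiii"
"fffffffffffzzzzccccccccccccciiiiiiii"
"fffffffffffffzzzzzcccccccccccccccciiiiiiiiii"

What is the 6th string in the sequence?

Term n consists of 2n+3 f's, followed by n z's, followed by 3n+1 c's, followed by 2n i's, where the shown terms are n = 2, 3, 4, 5.
At n = 7 the blocks have lengths 17, 7, 22, 14.

fffffffffffffffffzzzzzzzcccccccccccccccccccccciiiiiiiiiiiiii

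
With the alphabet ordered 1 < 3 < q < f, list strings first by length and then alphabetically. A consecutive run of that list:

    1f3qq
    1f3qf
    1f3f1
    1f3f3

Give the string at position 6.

1f3ff

Continuing the enumeration 2 steps past 1f3f3: 1f3f3 → 1f3fq → (answer).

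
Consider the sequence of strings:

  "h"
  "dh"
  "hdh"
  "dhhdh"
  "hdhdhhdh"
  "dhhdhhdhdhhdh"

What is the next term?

hdhdhhdhdhhdhhdhdhhdh

From term 3 onward, concatenate the second-to-last term with the last: h·dh = hdh, dh·hdh = dhhdh, …
So term 7 is hdhdhhdh·dhhdhhdhdhhdh.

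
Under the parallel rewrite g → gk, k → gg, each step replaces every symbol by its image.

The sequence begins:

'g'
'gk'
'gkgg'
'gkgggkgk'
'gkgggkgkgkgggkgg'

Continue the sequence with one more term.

gkgggkgkgkgggkgggkgggkgkgkgggkgk

φ(gkgggkgkgkgggkgg) expands symbol-by-symbol to gk gg gk gk gk gg gk gg gk gg gk gk gk gg gk gk; joining the 16 pieces gives the next term.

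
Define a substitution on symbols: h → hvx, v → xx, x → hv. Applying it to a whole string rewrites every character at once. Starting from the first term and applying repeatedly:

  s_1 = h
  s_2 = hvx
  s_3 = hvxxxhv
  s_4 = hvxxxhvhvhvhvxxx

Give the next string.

φ(hvxxxhvhvhvhvxxx) expands symbol-by-symbol to hvx xx hv hv hv hvx xx hvx xx hvx xx hvx xx hv hv hv; joining the 16 pieces gives the next term.

hvxxxhvhvhvhvxxxhvxxxhvxxxhvxxxhvhvhv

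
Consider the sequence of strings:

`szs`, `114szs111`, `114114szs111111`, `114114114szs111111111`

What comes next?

114114114114szs111111111111

s(k+1) = 114·s(k)·111, so each term gains 114 as a prefix and 111 as a suffix.
One more step from 114114114szs111111111 gives the answer.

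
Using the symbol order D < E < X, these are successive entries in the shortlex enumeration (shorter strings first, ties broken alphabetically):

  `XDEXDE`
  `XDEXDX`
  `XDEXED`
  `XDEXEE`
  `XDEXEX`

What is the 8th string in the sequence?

XDEXXX

Advancing 3 positions from XDEXEX through XDEXEX → XDEXXD → XDEXXE reaches term 8.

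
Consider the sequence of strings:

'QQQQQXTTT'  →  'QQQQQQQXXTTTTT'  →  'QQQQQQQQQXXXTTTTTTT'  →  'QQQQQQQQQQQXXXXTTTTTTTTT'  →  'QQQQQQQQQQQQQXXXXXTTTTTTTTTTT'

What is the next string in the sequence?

Each string has the form Q^{2n+1} X^{n-1} T^{2n-1}, where the shown terms are n = 2, 3, 4, 5, 6.
Setting n = 7 gives 15, 6, 13 characters in each block.

QQQQQQQQQQQQQQQXXXXXXTTTTTTTTTTTTT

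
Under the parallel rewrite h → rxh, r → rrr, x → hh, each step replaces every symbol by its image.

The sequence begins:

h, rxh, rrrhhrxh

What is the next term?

Expanding rrrhhrxh: r→rrr, r→rrr, r→rrr, h→rxh, h→rxh, r→rrr, x→hh, h→rxh. Concatenated: rrr rrr rrr rxh rxh rrr hh rxh.

rrrrrrrrrrxhrxhrrrhhrxh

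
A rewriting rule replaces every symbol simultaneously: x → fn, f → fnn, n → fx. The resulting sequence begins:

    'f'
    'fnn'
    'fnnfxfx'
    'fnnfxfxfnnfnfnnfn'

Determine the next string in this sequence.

fnnfxfxfnnfnfnnfnfnnfxfxfnnfxfnnfxfxfnnfx

φ(fnnfxfxfnnfnfnnfn) expands symbol-by-symbol to fnn fx fx fnn fn fnn fn fnn fx fx fnn fx fnn fx fx fnn fx; joining the 17 pieces gives the next term.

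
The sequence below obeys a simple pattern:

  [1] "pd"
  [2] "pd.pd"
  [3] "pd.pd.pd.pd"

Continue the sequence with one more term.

Each string is two copies of the previous one joined by '.'.
So the next term is two copies of pd.pd.pd.pd with '.' between the halves.

pd.pd.pd.pd.pd.pd.pd.pd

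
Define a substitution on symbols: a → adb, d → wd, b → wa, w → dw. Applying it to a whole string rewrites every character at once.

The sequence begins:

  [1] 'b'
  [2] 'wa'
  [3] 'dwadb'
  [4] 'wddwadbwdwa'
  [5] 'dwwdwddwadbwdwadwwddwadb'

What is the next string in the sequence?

Rewriting the 24 symbols of dwwdwddwadbwdwadwwddwadb one by one yields wd dw dw wd dw wd wd dw adb wd wa dw wd dw adb wd dw dw wd wd dw adb wd wa; concatenated:

wddwdwwddwwdwddwadbwdwadwwddwadbwddwdwwdwddwadbwdwa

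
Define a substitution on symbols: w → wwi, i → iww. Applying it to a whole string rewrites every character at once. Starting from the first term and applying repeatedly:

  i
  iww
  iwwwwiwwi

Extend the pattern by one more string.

Apply φ to iwwwwiwwi symbol by symbol: i→iww, w→wwi, w→wwi, w→wwi, w→wwi, i→iww, w→wwi, w→wwi, i→iww; joined: iww wwi wwi wwi wwi iww wwi wwi iww.

iwwwwiwwiwwiwwiiwwwwiwwiiww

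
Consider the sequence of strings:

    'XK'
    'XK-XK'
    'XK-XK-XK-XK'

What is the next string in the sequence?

XK-XK-XK-XK-XK-XK-XK-XK

Each string is two copies of the previous one joined by '-'.
One more doubling of XK-XK-XK-XK gives the answer.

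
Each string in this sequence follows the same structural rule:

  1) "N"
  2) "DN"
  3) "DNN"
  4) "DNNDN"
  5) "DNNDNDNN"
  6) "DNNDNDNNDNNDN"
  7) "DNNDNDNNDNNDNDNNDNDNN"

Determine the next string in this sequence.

From term 3 onward, concatenate the last term with the second-to-last: DN·N = DNN, DNN·DN = DNNDN, …
The next term joins DNNDNDNNDNNDNDNNDNDNN and DNNDNDNNDNNDN.

DNNDNDNNDNNDNDNNDNDNNDNNDNDNNDNNDN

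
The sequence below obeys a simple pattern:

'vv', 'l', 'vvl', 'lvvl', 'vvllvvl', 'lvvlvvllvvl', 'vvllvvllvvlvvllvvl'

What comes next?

From term 3 onward, concatenate the second-to-last term with the last: vv·l = vvl, l·vvl = lvvl, …
So term 8 is lvvlvvllvvl·vvllvvllvvlvvllvvl.

lvvlvvllvvlvvllvvllvvlvvllvvl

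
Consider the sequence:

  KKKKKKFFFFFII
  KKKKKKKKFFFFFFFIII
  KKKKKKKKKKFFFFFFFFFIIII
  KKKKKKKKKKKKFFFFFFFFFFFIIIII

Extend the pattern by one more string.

KKKKKKKKKKKKKKFFFFFFFFFFFFFIIIIII

The n-th term is 2n+2 K's then 2n+1 F's then n I's, where the shown terms are n = 2, 3, 4, 5.
For the next term, n = 6, so the run lengths are 14, 13, 6.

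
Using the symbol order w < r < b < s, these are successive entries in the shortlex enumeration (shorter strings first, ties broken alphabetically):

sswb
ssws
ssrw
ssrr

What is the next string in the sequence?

The successor of ssrr increments the rightmost position that isn't already s and resets every position after it to w.

ssrb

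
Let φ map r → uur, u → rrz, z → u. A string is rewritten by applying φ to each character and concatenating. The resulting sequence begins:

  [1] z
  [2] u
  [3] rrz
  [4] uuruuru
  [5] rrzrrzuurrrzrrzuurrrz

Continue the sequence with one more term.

Replace each of the 21 characters of rrzrrzuurrrzrrzuurrrz in place — uur uur u uur uur u rrz rrz uur uur uur u uur uur u rrz rrz uur uur uur u — and concatenate.

uuruuruuuruururrzrrzuuruuruuruuuruururrzrrzuuruuruuru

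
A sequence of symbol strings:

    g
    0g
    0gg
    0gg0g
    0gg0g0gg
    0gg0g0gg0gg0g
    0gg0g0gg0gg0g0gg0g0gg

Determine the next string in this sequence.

From term 3 onward, concatenate the last term with the second-to-last: 0g·g = 0gg, 0gg·0g = 0gg0g, …
So term 8 is 0gg0g0gg0gg0g0gg0g0gg·0gg0g0gg0gg0g.

0gg0g0gg0gg0g0gg0g0gg0gg0g0gg0gg0g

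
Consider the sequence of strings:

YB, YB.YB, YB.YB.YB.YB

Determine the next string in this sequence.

s(k+1) = s(k)·.·s(k) — each term doubles the last with '.' between the halves.
So the next term is two copies of YB.YB.YB.YB with '.' between the halves.

YB.YB.YB.YB.YB.YB.YB.YB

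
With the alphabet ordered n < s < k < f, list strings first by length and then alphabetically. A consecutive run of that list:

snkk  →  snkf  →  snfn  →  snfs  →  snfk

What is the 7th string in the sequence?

Advancing 2 positions from snfk through snfk → snff reaches term 7.

ssnn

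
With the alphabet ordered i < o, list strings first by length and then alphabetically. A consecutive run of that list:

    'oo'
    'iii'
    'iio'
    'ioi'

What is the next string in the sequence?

ioo

Find the rightmost character of ioi below o, bump it to the next letter, and reset everything to its right to i.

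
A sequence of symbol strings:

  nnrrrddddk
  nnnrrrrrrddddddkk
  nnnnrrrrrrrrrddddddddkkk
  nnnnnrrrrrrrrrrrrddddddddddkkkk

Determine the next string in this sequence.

The n-th term is n+1 n's then 3n r's then 2n+2 d's then n k's (n = 1, 2, …).
Setting n = 5 gives 6, 15, 12, 5 characters in each block.

nnnnnnrrrrrrrrrrrrrrrddddddddddddkkkkk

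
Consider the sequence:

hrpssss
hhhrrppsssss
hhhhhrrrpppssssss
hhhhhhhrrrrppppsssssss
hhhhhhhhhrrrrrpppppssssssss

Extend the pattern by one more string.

hhhhhhhhhhhrrrrrrppppppsssssssss

Term n consists of 2n-1 h's, followed by n r's, followed by n p's, followed by n+3 s's (n = 1, 2, …).
Setting n = 6 gives 11, 6, 6, 9 characters in each block.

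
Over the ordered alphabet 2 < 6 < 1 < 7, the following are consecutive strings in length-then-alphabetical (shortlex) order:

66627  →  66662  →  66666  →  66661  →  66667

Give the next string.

Treat 66667 as a base-4 numeral over the given alphabet and add one, carrying through any trailing 7's.

66612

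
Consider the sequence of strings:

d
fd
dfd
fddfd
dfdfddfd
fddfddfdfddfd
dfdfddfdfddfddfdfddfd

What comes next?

fddfddfdfddfddfdfddfdfddfddfdfddfd

This is a Fibonacci-style word recurrence s(k) = s(k−2)·s(k−1): e.g. d·fd = dfd.
The next term joins fddfddfdfddfd and dfdfddfdfddfddfdfddfd.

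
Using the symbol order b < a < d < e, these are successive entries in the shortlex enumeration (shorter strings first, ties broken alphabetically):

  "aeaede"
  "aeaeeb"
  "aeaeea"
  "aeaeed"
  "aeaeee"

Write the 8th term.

Continuing the enumeration 3 steps past aeaeee: aeaeee → aedbbb → aedbba → (answer).

aedbbd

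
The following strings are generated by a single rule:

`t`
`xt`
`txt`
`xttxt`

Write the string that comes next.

txtxttxt

From term 3 onward, concatenate the second-to-last term with the last: t·xt = txt, xt·txt = xttxt, …
The next term joins txt and xttxt.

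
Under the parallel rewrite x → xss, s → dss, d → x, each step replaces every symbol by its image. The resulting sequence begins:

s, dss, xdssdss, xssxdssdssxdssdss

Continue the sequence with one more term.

xssdssdssxssxdssdssxdssdssxssxdssdssxdssdss

φ(xssxdssdssxdssdss) expands symbol-by-symbol to xss dss dss xss x dss dss x dss dss xss x dss dss x dss dss; joining the 17 pieces gives the next term.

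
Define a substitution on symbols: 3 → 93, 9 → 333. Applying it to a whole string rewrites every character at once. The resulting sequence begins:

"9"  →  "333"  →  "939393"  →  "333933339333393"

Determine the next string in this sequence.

φ(333933339333393) expands symbol-by-symbol to 93 93 93 333 93 93 93 93 333 93 93 93 93 333 93; joining the 15 pieces gives the next term.

939393333939393933339393939333393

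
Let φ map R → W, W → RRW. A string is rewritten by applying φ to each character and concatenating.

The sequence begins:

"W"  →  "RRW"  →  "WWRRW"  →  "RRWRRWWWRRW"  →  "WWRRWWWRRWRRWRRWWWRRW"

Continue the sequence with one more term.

RRWRRWWWRRWRRWRRWWWRRWWWRRWWWRRWRRWRRWWWRRW

φ(WWRRWWWRRWRRWRRWWWRRW) expands symbol-by-symbol to RRW RRW W W RRW RRW RRW W W RRW W W RRW W W RRW RRW RRW W W RRW; joining the 21 pieces gives the next term.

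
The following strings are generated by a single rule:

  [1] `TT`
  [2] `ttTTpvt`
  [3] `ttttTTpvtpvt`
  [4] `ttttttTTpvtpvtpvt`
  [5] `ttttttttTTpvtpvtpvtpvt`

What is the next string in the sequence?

Every step adds tt to the front and pvt to the end of the previous string.
Applying this once more to ttttttttTTpvtpvtpvtpvt:

ttttttttttTTpvtpvtpvtpvtpvt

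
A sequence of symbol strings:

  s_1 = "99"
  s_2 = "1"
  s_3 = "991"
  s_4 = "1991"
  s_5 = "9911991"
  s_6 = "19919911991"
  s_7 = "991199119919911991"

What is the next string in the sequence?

19919911991991199119919911991

Each term (from the third on) is the two preceding terms concatenated in order: term 3 = 99·1 = 991.
The next term joins 19919911991 and 991199119919911991.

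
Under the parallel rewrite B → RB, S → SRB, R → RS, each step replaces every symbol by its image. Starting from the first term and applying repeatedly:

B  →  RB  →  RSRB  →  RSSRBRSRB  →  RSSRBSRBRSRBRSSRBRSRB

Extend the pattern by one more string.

Applying the rule to each of the 21 symbols of RSSRBSRBRSRBRSSRBRSRB gives the pieces RS SRB SRB RS RB SRB RS RB RS SRB RS RB RS SRB SRB RS RB RS SRB RS RB, which concatenate to the answer.

RSSRBSRBRSRBSRBRSRBRSSRBRSRBRSSRBSRBRSRBRSSRBRSRB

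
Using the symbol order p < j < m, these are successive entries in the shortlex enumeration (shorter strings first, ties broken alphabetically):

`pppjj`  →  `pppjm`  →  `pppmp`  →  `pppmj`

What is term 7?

ppjpj

Continuing the enumeration 3 steps past pppmj: pppmj → pppmm → ppjpp → (answer).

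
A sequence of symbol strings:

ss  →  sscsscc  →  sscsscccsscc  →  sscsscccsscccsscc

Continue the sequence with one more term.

Every step adds csscc to the end: s(k+1) = s(k)·csscc.
Applying this once more to sscsscccsscccsscc:

sscsscccsscccsscccsscc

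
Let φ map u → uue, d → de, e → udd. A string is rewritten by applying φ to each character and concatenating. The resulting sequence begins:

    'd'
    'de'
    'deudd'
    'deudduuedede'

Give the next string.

Apply φ to deudduuedede symbol by symbol: d→de, e→udd, u→uue, d→de, d→de, u→uue, u→uue, e→udd, d→de, e→udd, d→de, e→udd; joined: de udd uue de de uue uue udd de udd de udd.

deudduuededeuueuueudddeudddeudd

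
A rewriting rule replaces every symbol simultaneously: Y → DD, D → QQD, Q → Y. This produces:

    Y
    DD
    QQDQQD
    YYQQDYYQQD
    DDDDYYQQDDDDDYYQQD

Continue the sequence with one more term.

QQDQQDQQDQQDDDDDYYQQDQQDQQDQQDQQDDDDDYYQQD

φ(DDDDYYQQDDDDDYYQQD) expands symbol-by-symbol to QQD QQD QQD QQD DD DD Y Y QQD QQD QQD QQD QQD DD DD Y Y QQD; joining the 18 pieces gives the next term.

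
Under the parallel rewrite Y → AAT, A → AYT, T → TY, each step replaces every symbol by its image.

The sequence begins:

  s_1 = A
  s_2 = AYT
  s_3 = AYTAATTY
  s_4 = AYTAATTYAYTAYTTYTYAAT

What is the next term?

Applying the rule to each of the 21 symbols of AYTAATTYAYTAYTTYTYAAT gives the pieces AYT AAT TY AYT AYT TY TY AAT AYT AAT TY AYT AAT TY TY AAT TY AAT AYT AYT TY, which concatenate to the answer.

AYTAATTYAYTAYTTYTYAATAYTAATTYAYTAATTYTYAATTYAATAYTAYTTY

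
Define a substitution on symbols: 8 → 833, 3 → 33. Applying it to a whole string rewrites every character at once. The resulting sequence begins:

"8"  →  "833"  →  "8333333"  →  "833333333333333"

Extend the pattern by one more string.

Applying the rule to each of the 15 symbols of 833333333333333 gives the pieces 833 33 33 33 33 33 33 33 33 33 33 33 33 33 33, which concatenate to the answer.

8333333333333333333333333333333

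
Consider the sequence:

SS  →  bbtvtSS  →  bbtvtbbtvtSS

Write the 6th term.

bbtvtbbtvtbbtvtbbtvtbbtvtSS

The strings grow by a fixed prefix bbtvt each time.
From bbtvtbbtvtSS, 3 further steps: bbtvtbbtvtSS → bbtvtbbtvtbbtvtSS → bbtvtbbtvtbbtvtbbtvtSS → (answer).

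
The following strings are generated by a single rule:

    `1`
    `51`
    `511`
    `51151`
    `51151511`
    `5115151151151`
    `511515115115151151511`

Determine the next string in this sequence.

5115151151151511515115115151151151

From term 3 onward, concatenate the last term with the second-to-last: 51·1 = 511, 511·51 = 51151, …
Continuing: 511515115115151151511 · 5115151151151 gives term 8.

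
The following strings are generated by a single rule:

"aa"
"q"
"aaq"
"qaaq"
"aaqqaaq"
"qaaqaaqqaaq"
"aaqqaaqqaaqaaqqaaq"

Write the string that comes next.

qaaqaaqqaaqaaqqaaqqaaqaaqqaaq

From term 3 onward, concatenate the second-to-last term with the last: aa·q = aaq, q·aaq = qaaq, …
Continuing: qaaqaaqqaaq · aaqqaaqqaaqaaqqaaq gives term 8.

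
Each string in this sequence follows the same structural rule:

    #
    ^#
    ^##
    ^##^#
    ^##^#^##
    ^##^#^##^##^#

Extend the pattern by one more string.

This is a Fibonacci-style word recurrence s(k) = s(k−1)·s(k−2): e.g. ^#·# = ^##.
The next term joins ^##^#^##^##^# and ^##^#^##.

^##^#^##^##^#^##^#^##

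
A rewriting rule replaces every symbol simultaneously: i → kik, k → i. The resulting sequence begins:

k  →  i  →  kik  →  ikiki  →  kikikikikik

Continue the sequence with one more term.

ikikikikikikikikikiki

Apply φ to kikikikikik symbol by symbol: k→i, i→kik, k→i, i→kik, k→i, i→kik, k→i, i→kik, k→i, i→kik, k→i; joined: i kik i kik i kik i kik i kik i.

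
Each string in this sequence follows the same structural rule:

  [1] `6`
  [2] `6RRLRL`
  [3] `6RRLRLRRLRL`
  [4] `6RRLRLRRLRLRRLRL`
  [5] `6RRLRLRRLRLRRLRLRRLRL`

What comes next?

6RRLRLRRLRLRRLRLRRLRLRRLRL

The strings grow by a fixed suffix RRLRL each time.
So the next term is 6RRLRLRRLRLRRLRLRRLRL·RRLRL.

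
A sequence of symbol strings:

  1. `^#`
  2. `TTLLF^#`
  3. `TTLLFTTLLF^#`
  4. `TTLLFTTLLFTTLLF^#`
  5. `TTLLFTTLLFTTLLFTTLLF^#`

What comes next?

Every step adds TTLLF at the front: s(k+1) = TTLLF·s(k).
One more step from TTLLFTTLLFTTLLFTTLLF^# gives the answer.

TTLLFTTLLFTTLLFTTLLFTTLLF^#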